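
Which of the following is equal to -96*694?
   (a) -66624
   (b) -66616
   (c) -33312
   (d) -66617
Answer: a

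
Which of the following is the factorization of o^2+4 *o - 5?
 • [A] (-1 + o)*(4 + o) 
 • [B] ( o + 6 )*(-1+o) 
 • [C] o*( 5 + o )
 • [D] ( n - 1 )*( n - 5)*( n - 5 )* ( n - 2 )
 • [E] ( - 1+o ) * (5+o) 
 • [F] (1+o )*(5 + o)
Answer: E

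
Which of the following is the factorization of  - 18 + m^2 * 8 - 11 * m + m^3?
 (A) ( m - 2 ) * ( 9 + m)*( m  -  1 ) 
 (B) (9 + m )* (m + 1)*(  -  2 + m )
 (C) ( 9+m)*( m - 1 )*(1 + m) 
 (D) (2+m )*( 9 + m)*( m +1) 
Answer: B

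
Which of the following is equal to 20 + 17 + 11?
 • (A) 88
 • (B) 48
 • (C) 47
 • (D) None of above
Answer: B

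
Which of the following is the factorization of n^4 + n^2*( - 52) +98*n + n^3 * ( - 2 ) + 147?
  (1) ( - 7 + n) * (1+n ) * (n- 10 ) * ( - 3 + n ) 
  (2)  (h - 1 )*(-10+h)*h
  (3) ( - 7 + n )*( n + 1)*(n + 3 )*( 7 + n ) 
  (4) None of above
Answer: 4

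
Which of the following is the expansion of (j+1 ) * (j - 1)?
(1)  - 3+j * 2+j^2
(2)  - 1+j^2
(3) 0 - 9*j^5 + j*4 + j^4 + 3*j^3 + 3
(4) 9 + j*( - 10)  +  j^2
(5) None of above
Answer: 2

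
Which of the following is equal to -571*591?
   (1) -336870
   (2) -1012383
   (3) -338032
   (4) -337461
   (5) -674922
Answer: 4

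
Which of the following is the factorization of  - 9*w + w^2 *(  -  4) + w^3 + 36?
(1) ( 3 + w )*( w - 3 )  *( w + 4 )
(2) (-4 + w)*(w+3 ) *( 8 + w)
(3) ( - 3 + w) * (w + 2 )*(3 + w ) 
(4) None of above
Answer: 4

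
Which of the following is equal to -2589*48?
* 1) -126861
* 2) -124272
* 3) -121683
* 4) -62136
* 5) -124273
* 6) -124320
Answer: 2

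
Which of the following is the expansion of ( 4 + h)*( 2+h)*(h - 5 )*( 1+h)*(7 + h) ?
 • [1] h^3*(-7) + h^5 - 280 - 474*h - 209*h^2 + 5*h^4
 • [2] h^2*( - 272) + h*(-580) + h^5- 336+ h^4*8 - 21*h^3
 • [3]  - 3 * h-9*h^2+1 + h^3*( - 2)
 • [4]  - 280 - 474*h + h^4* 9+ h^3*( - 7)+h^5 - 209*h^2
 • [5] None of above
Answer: 4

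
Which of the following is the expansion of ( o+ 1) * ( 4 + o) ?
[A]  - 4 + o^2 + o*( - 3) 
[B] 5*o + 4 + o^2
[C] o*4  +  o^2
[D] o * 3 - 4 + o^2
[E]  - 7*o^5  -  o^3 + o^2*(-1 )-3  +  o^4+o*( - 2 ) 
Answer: B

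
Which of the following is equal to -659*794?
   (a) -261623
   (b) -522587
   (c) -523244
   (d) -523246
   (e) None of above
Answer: d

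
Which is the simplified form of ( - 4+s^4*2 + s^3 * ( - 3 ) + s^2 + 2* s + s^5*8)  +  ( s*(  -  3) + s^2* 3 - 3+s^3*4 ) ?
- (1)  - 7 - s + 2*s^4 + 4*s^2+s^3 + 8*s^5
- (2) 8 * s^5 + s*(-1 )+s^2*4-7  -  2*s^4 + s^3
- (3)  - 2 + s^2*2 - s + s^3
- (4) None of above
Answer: 1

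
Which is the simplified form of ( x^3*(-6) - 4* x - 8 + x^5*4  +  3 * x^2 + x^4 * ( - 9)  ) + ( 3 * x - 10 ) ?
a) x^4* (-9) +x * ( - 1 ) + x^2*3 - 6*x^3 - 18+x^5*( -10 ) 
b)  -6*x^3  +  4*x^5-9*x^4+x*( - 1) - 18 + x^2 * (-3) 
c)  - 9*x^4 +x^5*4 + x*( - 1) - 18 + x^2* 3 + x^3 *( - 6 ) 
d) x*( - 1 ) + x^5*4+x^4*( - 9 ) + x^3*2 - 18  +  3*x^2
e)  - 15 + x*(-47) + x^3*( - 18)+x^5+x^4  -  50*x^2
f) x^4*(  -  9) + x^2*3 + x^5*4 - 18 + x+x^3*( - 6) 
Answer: c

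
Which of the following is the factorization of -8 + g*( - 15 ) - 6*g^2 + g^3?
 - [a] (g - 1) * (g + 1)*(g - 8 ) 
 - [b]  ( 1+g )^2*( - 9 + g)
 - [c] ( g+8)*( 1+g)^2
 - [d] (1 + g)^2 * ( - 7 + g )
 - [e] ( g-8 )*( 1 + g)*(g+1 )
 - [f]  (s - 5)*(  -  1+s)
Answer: e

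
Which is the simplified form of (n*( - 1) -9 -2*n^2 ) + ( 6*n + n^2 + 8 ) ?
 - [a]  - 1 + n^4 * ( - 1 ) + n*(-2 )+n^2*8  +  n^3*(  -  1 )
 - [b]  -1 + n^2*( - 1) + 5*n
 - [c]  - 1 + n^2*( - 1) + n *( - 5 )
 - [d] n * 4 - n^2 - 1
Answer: b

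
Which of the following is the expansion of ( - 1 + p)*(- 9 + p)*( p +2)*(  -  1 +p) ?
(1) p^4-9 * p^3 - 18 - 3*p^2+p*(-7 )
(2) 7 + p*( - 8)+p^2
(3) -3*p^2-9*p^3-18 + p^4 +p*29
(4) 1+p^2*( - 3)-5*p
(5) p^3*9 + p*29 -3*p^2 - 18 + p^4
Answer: 3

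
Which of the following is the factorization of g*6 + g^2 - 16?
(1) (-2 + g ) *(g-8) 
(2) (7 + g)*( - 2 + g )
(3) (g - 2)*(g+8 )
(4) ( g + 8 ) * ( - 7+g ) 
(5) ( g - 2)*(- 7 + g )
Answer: 3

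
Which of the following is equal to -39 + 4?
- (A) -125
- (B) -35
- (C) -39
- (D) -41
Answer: B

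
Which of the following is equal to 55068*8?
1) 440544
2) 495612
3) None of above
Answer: 1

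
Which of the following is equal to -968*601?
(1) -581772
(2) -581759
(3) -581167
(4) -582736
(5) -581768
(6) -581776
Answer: 5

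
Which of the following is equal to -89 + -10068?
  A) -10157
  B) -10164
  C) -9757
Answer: A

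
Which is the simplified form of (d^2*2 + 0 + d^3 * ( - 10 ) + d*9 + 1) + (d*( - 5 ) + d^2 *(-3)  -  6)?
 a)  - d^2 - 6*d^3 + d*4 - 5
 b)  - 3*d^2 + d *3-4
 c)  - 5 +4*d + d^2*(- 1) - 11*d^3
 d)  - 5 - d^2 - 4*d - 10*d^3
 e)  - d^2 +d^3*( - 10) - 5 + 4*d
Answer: e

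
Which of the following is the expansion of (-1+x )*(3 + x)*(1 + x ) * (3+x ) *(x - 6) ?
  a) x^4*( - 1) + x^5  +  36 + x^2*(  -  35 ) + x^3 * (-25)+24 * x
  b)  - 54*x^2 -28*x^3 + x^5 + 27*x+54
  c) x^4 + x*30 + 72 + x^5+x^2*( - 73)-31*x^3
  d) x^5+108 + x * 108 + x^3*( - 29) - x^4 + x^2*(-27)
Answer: b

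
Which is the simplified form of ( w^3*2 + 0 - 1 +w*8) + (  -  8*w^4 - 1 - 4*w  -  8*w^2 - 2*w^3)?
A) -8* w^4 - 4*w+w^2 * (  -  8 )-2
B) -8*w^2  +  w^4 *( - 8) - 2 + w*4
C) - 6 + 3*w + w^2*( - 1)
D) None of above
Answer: B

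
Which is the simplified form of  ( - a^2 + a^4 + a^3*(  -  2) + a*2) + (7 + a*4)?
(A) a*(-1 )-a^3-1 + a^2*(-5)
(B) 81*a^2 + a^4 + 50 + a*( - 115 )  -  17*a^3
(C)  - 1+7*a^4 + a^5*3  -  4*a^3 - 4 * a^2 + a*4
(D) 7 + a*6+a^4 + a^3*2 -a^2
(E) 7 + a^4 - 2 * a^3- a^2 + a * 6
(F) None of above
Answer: E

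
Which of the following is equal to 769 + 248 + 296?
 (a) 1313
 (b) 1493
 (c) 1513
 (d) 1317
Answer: a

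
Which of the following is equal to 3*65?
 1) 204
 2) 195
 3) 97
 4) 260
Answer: 2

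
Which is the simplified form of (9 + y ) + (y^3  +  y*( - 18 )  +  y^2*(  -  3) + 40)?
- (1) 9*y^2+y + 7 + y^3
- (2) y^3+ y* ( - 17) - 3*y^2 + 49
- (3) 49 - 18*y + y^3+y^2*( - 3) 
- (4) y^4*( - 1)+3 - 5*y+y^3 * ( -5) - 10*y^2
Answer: 2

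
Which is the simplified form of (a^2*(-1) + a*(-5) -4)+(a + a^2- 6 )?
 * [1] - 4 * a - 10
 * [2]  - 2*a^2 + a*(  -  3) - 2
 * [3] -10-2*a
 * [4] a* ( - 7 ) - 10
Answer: 1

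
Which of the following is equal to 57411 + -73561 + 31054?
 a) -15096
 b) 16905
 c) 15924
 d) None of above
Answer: d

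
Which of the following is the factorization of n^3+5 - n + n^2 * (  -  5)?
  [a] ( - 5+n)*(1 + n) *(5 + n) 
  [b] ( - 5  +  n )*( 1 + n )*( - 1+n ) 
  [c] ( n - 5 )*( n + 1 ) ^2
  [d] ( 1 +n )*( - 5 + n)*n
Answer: b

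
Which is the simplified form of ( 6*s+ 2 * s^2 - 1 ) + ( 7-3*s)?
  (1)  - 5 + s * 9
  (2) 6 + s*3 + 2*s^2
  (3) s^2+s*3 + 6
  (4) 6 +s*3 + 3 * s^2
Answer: 2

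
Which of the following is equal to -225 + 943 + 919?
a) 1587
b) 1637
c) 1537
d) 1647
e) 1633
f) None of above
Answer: b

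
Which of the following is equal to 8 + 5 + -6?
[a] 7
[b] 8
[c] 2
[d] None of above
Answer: a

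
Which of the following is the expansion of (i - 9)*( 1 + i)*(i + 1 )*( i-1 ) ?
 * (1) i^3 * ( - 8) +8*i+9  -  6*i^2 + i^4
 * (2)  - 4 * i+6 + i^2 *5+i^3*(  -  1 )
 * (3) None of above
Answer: 3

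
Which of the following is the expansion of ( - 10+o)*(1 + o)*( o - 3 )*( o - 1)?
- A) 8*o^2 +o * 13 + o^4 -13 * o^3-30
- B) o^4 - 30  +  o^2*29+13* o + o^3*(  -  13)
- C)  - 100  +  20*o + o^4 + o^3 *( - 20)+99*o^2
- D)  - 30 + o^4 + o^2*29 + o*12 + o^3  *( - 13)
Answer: B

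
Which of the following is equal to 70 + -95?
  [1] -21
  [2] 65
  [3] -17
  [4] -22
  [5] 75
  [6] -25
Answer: 6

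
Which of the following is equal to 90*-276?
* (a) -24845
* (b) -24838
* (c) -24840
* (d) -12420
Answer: c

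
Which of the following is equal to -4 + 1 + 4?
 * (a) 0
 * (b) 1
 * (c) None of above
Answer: b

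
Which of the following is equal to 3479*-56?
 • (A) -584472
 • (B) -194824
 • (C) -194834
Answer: B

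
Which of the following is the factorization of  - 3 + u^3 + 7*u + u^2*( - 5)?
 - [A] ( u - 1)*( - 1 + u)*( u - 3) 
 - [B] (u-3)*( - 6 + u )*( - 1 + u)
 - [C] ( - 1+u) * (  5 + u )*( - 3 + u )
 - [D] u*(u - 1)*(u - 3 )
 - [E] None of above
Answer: A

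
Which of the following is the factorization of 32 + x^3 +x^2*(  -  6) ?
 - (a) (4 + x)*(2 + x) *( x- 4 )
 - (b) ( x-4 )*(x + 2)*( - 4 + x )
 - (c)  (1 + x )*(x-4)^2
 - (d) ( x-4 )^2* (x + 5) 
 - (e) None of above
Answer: b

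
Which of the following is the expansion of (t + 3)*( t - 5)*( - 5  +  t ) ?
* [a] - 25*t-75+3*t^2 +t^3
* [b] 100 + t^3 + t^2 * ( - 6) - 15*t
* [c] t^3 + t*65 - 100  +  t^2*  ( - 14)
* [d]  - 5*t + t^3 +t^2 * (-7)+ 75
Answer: d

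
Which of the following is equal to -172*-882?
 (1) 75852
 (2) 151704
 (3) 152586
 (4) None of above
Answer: 2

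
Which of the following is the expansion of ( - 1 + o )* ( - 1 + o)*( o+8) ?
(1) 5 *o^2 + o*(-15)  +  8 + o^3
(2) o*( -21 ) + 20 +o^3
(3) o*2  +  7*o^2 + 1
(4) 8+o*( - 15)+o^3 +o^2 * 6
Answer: 4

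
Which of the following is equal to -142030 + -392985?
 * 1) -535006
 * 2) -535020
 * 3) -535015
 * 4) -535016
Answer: 3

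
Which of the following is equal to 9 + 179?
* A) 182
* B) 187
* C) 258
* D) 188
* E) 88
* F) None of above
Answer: D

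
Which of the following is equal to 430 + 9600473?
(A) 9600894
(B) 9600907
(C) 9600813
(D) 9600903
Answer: D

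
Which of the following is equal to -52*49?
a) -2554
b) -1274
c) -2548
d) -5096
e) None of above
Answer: c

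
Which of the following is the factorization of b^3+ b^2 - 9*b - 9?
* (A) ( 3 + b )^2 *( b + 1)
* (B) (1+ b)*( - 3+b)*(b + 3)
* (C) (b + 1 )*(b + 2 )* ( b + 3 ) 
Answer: B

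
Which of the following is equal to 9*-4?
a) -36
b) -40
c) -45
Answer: a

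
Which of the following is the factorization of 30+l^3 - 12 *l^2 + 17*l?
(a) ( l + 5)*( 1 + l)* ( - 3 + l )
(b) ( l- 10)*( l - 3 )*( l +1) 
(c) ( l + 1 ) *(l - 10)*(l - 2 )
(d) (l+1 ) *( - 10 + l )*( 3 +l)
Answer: b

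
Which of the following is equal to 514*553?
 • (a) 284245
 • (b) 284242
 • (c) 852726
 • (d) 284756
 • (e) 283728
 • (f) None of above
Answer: b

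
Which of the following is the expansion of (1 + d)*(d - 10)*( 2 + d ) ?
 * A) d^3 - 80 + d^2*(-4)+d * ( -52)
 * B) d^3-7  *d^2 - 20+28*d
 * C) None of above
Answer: C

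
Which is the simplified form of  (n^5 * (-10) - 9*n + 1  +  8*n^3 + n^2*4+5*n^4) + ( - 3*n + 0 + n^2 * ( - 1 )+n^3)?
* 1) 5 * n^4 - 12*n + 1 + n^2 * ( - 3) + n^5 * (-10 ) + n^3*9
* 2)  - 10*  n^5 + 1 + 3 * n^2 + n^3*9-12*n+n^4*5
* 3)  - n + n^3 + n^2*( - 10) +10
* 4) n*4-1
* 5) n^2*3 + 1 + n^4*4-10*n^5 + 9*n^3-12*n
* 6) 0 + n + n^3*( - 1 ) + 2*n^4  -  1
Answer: 2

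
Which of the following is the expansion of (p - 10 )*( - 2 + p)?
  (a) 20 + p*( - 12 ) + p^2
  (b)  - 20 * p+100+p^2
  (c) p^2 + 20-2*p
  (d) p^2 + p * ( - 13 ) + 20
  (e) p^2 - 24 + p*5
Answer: a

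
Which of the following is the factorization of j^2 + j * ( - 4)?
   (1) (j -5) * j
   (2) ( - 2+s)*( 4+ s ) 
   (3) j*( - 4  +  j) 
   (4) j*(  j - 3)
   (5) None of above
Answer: 3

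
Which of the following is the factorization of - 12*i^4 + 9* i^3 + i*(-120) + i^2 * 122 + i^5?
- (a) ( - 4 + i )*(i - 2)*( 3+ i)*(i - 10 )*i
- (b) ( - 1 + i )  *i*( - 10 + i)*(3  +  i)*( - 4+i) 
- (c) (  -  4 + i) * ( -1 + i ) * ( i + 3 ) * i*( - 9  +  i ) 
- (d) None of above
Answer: b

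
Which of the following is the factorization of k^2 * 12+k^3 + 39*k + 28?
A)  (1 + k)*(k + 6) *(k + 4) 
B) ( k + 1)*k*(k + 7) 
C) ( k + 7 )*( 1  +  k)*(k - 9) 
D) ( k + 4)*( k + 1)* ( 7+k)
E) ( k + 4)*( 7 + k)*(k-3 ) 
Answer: D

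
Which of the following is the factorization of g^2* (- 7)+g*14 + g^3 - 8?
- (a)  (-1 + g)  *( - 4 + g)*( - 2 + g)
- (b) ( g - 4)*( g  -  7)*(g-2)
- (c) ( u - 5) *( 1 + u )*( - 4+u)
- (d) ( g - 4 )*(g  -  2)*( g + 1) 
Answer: a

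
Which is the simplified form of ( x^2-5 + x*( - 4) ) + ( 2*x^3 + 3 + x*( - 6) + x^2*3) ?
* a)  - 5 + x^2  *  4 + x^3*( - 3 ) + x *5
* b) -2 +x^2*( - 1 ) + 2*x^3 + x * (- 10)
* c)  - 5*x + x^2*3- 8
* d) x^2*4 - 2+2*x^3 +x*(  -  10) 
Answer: d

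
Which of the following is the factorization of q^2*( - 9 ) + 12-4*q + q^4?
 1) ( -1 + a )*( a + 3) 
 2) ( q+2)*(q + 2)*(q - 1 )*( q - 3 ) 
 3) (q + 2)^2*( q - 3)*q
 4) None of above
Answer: 2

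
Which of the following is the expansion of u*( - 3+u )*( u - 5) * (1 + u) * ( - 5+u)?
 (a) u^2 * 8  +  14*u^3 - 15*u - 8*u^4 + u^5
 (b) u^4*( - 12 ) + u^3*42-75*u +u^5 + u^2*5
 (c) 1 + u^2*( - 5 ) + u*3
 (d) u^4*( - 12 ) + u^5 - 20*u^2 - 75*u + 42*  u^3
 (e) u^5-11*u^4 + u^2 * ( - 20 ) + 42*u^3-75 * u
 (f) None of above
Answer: d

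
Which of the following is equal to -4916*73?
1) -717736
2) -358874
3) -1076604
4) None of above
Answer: 4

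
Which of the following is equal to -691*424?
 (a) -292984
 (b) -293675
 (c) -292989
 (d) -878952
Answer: a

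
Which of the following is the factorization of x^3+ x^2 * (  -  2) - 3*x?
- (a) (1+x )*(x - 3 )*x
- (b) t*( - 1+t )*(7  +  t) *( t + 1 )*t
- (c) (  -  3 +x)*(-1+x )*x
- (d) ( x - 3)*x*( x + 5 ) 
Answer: a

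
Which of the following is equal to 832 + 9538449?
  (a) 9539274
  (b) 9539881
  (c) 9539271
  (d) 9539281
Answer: d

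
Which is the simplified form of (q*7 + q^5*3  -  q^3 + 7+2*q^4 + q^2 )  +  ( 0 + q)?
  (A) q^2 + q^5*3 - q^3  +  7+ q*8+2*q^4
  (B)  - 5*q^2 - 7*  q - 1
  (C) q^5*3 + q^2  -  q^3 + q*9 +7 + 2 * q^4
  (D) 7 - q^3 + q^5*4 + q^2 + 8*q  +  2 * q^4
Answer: A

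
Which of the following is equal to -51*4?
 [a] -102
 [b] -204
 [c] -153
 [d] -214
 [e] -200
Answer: b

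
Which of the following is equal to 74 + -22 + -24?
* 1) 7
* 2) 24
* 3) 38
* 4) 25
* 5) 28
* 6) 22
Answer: 5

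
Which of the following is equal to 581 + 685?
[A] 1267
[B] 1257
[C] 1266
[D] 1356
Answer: C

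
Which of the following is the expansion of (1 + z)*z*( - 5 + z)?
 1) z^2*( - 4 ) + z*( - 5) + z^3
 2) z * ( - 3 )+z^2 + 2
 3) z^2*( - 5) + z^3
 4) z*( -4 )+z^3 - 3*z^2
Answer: 1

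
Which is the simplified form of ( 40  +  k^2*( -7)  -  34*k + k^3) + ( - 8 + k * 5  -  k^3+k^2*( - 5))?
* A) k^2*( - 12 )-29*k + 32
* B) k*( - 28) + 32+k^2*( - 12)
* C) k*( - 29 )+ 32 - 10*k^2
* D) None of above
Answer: A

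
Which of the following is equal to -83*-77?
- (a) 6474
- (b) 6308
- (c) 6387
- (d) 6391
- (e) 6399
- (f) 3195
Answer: d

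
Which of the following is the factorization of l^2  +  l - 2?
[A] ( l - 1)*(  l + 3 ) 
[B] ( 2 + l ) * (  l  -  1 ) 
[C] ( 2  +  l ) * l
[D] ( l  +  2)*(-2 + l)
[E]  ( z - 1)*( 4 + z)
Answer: B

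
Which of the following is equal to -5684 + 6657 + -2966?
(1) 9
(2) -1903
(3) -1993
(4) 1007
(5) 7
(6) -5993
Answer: 3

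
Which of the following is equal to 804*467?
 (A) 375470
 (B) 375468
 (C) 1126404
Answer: B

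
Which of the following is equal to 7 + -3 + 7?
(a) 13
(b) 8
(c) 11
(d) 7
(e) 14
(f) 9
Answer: c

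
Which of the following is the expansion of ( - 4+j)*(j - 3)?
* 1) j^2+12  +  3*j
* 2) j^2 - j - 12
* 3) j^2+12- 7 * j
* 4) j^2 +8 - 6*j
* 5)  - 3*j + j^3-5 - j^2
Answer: 3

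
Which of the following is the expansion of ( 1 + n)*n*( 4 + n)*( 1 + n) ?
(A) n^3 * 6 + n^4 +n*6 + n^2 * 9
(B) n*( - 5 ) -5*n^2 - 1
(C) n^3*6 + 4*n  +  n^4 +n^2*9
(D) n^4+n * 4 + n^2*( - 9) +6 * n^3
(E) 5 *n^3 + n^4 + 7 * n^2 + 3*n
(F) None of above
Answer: C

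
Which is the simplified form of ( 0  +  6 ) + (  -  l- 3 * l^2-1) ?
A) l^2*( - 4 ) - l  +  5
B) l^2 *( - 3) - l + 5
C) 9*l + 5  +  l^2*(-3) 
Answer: B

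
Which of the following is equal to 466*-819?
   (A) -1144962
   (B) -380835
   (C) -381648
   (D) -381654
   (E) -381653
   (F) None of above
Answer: D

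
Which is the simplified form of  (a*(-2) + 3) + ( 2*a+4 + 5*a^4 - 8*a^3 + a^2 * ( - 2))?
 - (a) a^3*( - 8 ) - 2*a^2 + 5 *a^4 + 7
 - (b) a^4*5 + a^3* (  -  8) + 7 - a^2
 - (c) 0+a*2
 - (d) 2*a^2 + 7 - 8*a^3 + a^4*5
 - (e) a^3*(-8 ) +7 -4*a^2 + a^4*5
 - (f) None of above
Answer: a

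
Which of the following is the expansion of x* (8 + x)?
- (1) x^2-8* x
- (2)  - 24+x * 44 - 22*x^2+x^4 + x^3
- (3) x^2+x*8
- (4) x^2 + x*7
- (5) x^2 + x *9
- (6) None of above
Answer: 3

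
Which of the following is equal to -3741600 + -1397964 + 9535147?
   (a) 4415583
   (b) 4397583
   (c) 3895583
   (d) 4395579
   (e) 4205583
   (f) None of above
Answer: f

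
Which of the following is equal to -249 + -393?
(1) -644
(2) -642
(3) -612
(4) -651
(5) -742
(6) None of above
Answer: 2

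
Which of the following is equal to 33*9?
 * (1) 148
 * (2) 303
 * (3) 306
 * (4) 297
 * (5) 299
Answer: 4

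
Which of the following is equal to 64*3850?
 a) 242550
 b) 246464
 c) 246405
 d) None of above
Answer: d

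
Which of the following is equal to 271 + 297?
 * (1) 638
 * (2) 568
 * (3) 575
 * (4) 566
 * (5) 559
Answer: 2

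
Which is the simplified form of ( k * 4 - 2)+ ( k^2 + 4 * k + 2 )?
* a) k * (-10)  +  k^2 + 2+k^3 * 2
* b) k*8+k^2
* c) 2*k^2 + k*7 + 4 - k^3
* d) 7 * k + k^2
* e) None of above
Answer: b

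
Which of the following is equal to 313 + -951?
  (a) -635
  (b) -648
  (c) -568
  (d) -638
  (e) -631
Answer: d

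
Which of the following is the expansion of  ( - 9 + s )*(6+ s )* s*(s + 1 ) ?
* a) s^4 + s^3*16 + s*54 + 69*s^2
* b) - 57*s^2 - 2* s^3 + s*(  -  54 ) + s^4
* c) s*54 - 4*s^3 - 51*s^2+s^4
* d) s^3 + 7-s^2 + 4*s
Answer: b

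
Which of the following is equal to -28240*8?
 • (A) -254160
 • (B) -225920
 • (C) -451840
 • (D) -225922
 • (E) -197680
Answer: B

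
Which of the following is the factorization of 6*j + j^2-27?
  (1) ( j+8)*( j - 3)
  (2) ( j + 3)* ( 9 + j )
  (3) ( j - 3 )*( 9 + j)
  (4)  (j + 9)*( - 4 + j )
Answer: 3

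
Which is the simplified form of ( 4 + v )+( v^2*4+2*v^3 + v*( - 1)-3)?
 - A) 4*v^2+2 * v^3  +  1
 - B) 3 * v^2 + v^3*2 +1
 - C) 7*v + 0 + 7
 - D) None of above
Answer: A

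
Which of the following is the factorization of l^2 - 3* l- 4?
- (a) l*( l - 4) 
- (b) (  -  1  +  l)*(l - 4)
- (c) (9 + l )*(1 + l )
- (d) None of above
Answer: d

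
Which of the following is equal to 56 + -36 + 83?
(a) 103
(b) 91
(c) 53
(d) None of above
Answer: a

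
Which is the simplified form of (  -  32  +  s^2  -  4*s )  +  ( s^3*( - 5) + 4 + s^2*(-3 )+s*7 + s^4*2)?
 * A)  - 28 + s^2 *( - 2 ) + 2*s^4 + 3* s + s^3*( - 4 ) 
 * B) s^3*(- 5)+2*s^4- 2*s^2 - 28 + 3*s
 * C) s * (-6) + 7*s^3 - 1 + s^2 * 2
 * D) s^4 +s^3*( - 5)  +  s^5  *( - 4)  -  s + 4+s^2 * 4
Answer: B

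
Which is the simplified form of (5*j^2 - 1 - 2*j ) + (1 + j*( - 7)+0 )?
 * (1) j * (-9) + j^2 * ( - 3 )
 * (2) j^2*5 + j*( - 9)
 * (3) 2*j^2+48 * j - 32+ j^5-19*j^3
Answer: 2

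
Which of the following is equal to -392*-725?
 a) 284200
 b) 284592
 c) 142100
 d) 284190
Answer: a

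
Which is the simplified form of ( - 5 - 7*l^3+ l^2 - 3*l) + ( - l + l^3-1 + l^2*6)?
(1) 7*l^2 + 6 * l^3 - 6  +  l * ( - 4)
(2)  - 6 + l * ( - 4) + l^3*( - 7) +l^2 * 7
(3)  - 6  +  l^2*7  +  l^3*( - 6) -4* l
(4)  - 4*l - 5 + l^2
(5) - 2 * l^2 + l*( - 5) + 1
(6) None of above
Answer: 3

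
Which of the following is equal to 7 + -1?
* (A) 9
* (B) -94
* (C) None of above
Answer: C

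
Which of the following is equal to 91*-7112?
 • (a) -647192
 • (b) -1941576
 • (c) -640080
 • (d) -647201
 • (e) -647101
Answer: a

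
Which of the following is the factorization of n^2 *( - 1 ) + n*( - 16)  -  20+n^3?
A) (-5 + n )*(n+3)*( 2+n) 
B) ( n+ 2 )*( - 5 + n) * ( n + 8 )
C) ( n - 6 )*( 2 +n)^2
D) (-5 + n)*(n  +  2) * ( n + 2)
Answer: D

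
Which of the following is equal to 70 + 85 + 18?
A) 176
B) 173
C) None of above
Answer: B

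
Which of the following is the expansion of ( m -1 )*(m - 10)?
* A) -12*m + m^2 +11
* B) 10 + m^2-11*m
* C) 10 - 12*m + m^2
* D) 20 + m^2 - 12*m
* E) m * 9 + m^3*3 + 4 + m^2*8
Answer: B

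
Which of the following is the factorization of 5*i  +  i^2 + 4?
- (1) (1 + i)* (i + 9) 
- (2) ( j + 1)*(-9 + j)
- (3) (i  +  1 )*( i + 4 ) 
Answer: 3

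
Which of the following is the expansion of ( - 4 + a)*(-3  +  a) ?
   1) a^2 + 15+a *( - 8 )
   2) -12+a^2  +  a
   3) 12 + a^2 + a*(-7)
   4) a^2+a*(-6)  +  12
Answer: 3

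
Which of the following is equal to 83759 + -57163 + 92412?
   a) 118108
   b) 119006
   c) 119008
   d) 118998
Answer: c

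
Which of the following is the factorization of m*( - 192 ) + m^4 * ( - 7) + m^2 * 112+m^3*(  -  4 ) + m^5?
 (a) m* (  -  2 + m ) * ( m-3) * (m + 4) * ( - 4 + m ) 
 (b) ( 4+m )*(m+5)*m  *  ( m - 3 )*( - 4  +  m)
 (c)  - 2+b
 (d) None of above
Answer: d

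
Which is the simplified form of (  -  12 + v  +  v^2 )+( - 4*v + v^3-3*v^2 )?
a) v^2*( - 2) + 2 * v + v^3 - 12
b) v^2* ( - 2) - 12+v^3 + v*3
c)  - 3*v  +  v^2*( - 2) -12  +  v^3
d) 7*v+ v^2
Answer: c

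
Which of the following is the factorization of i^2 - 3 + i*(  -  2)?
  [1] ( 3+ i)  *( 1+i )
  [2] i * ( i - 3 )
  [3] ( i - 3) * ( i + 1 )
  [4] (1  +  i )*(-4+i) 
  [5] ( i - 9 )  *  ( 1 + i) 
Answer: 3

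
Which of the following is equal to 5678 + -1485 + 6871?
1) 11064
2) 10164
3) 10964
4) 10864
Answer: 1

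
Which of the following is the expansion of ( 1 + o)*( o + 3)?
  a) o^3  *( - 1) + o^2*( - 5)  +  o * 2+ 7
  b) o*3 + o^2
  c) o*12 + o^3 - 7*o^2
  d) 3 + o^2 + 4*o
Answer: d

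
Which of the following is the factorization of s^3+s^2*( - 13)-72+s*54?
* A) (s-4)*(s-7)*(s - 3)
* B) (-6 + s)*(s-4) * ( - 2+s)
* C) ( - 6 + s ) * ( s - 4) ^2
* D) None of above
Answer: D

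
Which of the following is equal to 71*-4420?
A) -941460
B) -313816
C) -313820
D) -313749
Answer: C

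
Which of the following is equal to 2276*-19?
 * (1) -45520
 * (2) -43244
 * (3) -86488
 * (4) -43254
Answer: 2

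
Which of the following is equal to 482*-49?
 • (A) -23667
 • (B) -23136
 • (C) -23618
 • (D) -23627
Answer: C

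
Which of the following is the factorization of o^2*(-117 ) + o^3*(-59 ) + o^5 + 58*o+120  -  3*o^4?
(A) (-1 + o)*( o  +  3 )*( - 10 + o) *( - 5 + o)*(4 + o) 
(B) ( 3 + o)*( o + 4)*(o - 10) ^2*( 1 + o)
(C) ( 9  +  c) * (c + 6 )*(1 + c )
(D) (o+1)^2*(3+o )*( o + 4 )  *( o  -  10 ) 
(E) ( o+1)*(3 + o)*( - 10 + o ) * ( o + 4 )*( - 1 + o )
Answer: E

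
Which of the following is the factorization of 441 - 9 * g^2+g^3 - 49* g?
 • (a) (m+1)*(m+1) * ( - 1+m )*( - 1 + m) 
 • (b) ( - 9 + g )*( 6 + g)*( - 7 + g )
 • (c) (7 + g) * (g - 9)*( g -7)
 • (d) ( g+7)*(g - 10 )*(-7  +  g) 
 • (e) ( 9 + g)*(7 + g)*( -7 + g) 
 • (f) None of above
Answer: c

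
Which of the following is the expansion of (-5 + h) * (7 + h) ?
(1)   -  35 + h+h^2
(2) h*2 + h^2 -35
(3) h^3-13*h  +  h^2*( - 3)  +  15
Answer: 2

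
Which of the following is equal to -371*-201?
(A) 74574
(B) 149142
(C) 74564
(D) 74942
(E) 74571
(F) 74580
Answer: E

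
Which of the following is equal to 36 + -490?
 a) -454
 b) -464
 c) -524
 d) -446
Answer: a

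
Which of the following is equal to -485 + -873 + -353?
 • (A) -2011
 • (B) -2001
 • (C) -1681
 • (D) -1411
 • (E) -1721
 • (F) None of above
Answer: F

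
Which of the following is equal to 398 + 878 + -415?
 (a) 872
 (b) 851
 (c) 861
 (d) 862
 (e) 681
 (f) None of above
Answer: c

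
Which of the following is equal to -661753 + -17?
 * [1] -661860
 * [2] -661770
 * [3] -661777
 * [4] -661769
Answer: 2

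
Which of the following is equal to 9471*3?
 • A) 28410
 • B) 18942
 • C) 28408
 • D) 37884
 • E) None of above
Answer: E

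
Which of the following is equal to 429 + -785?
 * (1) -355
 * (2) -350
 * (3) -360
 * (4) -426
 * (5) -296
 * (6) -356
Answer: 6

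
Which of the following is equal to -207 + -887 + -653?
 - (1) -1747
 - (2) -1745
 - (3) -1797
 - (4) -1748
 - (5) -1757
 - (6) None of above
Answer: 1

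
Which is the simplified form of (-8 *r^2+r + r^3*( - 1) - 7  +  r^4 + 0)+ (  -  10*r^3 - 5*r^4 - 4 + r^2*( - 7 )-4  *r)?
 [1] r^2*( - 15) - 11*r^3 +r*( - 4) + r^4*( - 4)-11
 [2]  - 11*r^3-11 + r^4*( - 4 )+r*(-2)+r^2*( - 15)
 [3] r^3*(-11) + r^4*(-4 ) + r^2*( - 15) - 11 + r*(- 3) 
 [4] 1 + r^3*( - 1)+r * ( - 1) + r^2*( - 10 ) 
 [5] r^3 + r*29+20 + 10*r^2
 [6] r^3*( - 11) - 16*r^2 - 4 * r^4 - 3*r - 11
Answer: 3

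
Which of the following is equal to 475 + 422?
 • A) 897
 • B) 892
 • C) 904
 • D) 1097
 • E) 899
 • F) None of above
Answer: A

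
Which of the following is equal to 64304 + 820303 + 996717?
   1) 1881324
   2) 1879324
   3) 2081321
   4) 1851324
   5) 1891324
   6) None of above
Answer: 1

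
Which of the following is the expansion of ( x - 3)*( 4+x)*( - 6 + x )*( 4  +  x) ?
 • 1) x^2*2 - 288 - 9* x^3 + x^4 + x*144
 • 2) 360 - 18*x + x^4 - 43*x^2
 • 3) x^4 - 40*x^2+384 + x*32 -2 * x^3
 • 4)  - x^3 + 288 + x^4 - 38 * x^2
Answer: 4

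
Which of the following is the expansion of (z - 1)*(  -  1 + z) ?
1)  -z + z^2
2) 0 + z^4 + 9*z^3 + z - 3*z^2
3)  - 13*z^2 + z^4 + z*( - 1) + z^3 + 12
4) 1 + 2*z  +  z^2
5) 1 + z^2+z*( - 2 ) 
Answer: 5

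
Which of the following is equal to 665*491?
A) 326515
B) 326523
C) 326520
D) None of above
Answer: A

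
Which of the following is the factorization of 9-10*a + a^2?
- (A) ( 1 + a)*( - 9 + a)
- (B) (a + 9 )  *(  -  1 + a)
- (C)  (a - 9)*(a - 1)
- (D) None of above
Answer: C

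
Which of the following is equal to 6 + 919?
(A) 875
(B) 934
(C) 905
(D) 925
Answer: D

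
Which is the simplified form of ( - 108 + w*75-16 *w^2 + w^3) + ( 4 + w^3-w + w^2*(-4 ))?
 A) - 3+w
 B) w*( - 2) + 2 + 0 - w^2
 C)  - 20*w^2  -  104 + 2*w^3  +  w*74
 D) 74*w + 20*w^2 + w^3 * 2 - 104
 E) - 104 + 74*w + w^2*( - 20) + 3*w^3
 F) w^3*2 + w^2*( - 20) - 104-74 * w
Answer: C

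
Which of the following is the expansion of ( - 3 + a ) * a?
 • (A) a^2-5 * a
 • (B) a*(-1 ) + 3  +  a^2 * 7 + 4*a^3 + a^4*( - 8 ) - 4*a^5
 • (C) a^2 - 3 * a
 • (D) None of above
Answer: C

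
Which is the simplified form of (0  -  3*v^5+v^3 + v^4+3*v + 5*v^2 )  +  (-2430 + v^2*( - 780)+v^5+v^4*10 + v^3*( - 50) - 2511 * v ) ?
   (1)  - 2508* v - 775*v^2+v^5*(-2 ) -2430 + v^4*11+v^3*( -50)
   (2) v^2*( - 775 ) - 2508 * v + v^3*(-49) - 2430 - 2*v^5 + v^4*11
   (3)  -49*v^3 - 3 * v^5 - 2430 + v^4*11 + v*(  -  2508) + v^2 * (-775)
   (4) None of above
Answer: 2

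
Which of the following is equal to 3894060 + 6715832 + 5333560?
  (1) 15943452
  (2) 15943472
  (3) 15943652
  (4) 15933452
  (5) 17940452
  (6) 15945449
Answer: 1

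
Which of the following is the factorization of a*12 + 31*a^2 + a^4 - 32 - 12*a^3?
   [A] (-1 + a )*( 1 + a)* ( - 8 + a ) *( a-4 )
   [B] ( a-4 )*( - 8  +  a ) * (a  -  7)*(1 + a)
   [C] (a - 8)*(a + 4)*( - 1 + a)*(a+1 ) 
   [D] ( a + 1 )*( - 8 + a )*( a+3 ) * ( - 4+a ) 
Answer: A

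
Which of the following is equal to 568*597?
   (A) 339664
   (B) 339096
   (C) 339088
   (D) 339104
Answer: B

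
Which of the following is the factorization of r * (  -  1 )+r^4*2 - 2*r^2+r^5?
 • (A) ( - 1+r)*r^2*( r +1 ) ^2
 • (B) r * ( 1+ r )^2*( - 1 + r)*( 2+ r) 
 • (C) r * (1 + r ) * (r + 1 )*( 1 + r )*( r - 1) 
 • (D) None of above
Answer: C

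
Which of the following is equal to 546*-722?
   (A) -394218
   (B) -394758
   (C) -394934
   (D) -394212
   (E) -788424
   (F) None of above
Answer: D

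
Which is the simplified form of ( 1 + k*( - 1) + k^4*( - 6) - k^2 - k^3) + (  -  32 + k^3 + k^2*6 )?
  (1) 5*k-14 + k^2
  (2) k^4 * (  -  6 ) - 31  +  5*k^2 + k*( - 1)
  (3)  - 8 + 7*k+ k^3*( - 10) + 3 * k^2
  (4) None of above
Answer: 2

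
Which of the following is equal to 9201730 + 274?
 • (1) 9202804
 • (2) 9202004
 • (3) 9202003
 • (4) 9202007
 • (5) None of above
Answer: 2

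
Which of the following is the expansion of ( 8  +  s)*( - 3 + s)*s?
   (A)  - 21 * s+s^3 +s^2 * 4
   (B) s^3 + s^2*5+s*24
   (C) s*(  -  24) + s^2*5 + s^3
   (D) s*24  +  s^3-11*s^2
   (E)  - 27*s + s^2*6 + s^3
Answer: C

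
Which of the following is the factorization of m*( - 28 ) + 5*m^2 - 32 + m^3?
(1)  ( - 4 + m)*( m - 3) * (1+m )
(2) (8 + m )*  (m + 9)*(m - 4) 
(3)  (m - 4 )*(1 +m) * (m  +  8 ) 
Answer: 3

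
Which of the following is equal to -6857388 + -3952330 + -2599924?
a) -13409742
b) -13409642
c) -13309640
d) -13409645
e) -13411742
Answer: b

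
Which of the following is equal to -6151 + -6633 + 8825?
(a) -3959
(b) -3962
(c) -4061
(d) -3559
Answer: a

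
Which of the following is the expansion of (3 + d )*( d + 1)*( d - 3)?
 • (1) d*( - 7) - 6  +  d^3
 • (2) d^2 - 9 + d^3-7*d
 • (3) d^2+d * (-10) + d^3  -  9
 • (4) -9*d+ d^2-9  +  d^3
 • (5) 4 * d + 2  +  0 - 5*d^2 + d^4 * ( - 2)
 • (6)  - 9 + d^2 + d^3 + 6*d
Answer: 4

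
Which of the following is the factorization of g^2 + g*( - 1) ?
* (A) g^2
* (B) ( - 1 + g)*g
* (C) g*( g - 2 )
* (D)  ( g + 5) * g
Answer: B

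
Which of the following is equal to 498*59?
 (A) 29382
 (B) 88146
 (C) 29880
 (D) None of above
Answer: A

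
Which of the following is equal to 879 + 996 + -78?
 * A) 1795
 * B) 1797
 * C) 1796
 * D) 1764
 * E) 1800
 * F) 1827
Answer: B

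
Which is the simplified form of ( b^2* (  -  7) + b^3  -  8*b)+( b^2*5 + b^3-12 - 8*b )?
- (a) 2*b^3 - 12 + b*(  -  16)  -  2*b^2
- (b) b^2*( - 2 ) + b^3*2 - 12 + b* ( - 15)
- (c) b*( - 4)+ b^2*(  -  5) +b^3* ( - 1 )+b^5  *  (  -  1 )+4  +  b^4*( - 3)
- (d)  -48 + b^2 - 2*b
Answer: a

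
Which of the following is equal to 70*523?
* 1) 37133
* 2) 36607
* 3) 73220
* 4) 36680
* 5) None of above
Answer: 5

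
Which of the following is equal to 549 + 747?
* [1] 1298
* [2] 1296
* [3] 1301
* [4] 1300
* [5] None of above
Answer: 2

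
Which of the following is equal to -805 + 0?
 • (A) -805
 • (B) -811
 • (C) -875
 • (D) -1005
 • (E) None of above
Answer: A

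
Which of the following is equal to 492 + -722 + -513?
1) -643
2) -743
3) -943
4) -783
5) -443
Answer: 2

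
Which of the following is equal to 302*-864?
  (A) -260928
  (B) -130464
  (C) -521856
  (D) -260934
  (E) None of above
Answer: A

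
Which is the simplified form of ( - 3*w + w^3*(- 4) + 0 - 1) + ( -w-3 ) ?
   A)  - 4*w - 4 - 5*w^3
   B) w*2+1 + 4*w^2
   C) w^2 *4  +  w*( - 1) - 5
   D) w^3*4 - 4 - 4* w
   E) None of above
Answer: E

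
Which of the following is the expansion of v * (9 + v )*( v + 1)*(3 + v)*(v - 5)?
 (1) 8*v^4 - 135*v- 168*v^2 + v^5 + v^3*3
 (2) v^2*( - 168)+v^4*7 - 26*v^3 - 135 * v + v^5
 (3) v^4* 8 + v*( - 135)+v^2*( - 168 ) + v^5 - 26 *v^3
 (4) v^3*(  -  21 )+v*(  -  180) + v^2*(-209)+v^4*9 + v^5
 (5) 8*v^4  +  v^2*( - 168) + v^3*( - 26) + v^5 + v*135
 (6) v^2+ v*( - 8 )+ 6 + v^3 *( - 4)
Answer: 3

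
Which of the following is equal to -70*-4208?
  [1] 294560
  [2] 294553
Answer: 1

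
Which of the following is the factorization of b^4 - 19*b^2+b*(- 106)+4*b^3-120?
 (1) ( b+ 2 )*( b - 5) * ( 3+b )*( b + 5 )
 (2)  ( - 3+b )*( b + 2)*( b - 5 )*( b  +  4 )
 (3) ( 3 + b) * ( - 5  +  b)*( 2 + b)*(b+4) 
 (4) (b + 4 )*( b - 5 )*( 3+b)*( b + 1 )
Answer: 3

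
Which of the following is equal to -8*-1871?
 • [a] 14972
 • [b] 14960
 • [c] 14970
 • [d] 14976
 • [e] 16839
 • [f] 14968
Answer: f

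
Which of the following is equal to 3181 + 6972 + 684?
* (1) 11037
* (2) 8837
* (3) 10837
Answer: 3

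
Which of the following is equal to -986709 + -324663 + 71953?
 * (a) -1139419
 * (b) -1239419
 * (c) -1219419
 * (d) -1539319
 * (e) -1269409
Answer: b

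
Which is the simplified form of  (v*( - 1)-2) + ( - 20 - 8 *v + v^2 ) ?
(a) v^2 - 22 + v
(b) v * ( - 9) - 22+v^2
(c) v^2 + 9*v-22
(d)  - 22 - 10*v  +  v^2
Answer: b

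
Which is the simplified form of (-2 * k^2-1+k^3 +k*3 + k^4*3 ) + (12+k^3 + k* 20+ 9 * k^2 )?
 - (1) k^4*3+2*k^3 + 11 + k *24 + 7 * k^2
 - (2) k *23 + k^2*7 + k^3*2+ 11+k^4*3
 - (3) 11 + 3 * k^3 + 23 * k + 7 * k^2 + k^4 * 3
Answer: 2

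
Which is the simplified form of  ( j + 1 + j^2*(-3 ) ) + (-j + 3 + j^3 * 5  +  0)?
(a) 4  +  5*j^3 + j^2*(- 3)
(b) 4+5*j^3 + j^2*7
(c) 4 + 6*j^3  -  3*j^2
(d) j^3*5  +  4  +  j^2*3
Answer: a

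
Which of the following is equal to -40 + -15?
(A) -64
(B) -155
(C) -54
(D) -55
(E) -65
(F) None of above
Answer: D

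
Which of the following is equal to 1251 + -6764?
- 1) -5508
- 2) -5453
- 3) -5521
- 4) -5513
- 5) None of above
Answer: 4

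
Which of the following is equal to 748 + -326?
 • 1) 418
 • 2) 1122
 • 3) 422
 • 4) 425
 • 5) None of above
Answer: 3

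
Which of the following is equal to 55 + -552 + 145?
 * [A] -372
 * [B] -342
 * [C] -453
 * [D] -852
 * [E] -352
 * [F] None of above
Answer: E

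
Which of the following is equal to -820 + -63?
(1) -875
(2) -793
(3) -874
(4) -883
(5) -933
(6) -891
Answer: 4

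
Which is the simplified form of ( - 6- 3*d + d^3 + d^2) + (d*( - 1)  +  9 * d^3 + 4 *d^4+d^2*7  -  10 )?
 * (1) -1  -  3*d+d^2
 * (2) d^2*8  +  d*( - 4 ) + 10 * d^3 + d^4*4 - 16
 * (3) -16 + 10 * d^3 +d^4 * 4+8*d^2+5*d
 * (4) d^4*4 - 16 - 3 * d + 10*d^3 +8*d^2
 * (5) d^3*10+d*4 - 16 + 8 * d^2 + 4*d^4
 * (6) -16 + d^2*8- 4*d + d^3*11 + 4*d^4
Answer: 2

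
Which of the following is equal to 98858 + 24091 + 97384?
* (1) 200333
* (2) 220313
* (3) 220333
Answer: 3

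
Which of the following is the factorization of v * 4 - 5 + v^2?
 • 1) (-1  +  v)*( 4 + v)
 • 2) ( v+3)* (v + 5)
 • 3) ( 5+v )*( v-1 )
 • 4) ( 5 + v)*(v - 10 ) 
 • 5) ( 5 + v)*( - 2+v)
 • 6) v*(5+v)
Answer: 3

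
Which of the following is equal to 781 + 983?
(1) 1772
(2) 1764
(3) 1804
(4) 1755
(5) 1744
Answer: 2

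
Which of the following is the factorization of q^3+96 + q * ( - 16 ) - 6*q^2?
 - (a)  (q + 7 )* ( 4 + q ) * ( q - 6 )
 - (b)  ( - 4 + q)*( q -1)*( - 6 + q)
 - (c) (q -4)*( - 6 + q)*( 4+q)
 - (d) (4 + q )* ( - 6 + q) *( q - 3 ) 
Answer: c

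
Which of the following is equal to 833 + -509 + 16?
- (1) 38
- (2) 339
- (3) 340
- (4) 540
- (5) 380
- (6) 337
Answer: 3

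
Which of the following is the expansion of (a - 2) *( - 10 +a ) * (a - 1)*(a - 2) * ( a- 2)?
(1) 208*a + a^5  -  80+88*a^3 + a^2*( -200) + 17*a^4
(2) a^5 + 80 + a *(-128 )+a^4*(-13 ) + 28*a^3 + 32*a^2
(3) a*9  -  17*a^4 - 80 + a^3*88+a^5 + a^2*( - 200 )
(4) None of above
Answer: 4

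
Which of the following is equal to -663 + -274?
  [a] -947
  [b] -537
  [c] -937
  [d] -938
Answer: c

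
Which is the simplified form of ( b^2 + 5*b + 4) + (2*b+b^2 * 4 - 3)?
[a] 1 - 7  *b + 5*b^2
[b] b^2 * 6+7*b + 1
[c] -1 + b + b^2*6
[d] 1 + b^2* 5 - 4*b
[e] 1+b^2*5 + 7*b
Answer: e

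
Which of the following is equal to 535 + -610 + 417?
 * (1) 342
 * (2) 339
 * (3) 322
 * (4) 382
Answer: 1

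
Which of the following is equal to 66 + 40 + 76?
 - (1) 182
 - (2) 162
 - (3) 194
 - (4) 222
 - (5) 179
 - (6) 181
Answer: 1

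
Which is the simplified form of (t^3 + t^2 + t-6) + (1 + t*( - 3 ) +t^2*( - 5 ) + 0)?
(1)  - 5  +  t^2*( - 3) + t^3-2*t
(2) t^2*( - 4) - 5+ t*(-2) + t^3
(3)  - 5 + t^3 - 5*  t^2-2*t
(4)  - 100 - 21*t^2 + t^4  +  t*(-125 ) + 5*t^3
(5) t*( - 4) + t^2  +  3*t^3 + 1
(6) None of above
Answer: 2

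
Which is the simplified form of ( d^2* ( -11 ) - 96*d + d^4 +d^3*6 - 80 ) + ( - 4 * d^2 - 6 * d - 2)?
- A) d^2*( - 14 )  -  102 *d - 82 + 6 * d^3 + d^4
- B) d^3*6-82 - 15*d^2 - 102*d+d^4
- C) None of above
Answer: B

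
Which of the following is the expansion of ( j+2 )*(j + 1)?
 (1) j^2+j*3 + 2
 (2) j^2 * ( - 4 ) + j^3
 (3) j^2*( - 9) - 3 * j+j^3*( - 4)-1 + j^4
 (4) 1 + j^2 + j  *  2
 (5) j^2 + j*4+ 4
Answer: 1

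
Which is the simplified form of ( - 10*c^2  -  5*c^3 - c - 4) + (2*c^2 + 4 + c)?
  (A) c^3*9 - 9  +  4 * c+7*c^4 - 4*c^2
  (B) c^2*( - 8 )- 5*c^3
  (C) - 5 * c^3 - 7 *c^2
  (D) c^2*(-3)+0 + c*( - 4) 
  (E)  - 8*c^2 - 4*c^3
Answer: B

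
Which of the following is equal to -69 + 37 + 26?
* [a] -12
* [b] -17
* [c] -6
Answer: c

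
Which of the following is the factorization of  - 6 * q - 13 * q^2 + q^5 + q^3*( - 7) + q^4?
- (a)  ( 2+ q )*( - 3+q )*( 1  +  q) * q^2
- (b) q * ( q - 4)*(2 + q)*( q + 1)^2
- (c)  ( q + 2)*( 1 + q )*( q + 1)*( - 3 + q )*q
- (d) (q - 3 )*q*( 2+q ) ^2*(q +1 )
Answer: c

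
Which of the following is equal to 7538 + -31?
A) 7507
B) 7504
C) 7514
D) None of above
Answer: A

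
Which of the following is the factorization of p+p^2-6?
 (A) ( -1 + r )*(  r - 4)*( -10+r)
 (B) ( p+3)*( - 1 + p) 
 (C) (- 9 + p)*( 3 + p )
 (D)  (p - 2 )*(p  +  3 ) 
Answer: D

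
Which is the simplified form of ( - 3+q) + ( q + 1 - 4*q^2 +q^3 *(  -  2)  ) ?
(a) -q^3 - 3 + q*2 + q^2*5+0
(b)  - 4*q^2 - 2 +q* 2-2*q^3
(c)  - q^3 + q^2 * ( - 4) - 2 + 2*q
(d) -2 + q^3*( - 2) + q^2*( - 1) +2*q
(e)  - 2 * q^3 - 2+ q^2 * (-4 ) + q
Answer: b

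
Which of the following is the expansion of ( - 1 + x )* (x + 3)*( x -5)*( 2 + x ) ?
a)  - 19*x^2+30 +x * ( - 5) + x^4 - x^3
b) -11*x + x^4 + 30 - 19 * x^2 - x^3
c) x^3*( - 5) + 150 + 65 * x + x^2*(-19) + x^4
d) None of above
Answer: b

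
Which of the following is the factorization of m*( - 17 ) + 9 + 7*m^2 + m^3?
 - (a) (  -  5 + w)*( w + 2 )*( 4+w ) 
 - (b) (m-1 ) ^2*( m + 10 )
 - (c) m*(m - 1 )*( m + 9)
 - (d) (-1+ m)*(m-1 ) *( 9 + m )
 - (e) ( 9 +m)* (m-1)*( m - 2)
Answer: d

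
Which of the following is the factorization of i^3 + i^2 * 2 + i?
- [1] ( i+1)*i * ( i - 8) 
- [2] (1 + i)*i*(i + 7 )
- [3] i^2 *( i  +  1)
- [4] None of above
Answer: 4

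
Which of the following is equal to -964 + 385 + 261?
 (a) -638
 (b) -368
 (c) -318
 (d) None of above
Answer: c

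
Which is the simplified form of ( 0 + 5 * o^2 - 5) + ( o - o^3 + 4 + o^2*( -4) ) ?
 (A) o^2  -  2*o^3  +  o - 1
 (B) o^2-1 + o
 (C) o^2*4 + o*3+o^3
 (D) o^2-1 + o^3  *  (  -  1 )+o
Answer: D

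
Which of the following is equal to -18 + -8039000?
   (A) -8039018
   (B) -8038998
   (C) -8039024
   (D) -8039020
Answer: A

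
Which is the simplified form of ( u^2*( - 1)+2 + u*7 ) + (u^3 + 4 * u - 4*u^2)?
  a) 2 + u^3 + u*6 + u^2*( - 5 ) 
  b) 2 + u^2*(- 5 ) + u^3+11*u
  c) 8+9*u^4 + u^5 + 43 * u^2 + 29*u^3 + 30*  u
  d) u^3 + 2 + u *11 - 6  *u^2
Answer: b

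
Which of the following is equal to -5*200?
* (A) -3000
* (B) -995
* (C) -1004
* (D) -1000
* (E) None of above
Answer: D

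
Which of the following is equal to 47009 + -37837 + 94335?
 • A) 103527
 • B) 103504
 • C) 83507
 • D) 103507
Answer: D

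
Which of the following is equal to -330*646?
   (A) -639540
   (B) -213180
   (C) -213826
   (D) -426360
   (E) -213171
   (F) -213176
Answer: B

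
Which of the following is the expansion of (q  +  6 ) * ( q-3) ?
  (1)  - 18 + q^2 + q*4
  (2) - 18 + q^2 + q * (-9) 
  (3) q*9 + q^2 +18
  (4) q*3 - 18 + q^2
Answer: 4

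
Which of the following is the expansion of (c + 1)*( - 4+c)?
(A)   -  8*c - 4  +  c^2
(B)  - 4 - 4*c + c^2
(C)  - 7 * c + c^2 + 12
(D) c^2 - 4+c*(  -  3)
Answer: D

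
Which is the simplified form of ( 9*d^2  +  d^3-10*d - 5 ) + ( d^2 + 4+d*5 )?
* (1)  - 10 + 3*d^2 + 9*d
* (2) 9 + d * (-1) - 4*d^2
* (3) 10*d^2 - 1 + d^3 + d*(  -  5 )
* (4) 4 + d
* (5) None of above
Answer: 3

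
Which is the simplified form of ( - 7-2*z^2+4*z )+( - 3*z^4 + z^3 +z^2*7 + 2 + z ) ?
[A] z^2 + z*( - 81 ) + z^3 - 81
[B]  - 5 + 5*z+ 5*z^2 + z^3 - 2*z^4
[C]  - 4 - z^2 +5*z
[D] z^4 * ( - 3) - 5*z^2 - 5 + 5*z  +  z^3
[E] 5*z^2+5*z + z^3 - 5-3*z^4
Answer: E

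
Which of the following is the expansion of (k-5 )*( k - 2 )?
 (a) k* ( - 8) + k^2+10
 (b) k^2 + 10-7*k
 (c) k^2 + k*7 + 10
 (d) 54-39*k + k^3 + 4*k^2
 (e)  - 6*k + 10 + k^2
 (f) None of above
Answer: b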